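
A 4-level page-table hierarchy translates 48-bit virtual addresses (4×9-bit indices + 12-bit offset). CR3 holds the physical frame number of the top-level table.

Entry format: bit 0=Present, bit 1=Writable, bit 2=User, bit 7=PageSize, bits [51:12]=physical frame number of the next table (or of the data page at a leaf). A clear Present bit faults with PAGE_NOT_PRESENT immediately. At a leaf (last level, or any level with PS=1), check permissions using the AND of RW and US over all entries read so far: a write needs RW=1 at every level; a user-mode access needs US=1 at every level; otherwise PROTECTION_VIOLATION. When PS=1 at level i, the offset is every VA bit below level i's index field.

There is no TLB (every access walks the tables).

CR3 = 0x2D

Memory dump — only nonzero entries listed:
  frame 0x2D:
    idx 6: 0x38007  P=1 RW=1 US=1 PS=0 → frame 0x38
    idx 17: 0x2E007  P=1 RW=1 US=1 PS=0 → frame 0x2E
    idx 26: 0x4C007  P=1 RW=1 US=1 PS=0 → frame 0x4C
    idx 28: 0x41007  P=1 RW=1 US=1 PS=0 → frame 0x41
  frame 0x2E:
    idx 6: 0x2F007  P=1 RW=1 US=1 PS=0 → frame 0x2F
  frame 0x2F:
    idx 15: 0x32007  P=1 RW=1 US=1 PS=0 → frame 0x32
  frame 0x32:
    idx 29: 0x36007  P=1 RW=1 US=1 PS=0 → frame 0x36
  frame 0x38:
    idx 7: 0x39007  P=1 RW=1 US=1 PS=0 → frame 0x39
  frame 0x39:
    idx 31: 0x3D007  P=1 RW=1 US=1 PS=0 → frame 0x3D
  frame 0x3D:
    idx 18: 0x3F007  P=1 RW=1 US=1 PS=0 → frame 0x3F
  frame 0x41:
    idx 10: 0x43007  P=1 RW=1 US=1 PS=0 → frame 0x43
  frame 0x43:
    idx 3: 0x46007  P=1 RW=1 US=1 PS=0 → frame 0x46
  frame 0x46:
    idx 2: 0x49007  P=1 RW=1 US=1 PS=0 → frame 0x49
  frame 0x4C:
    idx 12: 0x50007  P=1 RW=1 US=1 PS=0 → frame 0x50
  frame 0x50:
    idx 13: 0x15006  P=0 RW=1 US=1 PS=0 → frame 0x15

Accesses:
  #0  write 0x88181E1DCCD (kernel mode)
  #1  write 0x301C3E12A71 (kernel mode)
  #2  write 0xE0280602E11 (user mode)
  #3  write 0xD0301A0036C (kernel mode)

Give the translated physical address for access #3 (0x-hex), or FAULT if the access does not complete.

Per-access translation:
#0 VA=0x88181E1DCCD (w,kernel):
  L0: frame=0x2D idx=17 entry=0x2E007 [P=1 RW=1 US=1 PS=0]
  L1: frame=0x2E idx=6 entry=0x2F007 [P=1 RW=1 US=1 PS=0]
  L2: frame=0x2F idx=15 entry=0x32007 [P=1 RW=1 US=1 PS=0]
  L3: frame=0x32 idx=29 entry=0x36007 [P=1 RW=1 US=1 PS=0]
  → PA=0x36CCD  (4 entries read)
#1 VA=0x301C3E12A71 (w,kernel):
  L0: frame=0x2D idx=6 entry=0x38007 [P=1 RW=1 US=1 PS=0]
  L1: frame=0x38 idx=7 entry=0x39007 [P=1 RW=1 US=1 PS=0]
  L2: frame=0x39 idx=31 entry=0x3D007 [P=1 RW=1 US=1 PS=0]
  L3: frame=0x3D idx=18 entry=0x3F007 [P=1 RW=1 US=1 PS=0]
  → PA=0x3FA71  (4 entries read)
#2 VA=0xE0280602E11 (w,user):
  L0: frame=0x2D idx=28 entry=0x41007 [P=1 RW=1 US=1 PS=0]
  L1: frame=0x41 idx=10 entry=0x43007 [P=1 RW=1 US=1 PS=0]
  L2: frame=0x43 idx=3 entry=0x46007 [P=1 RW=1 US=1 PS=0]
  L3: frame=0x46 idx=2 entry=0x49007 [P=1 RW=1 US=1 PS=0]
  → PA=0x49E11  (4 entries read)
#3 VA=0xD0301A0036C (w,kernel):
  L0: frame=0x2D idx=26 entry=0x4C007 [P=1 RW=1 US=1 PS=0]
  L1: frame=0x4C idx=12 entry=0x50007 [P=1 RW=1 US=1 PS=0]
  L2: frame=0x50 idx=13 entry=0x15006 [P=0 RW=1 US=1 PS=0]
  → PAGE_NOT_PRESENT  (3 entries read)

Access #3 PA: FAULT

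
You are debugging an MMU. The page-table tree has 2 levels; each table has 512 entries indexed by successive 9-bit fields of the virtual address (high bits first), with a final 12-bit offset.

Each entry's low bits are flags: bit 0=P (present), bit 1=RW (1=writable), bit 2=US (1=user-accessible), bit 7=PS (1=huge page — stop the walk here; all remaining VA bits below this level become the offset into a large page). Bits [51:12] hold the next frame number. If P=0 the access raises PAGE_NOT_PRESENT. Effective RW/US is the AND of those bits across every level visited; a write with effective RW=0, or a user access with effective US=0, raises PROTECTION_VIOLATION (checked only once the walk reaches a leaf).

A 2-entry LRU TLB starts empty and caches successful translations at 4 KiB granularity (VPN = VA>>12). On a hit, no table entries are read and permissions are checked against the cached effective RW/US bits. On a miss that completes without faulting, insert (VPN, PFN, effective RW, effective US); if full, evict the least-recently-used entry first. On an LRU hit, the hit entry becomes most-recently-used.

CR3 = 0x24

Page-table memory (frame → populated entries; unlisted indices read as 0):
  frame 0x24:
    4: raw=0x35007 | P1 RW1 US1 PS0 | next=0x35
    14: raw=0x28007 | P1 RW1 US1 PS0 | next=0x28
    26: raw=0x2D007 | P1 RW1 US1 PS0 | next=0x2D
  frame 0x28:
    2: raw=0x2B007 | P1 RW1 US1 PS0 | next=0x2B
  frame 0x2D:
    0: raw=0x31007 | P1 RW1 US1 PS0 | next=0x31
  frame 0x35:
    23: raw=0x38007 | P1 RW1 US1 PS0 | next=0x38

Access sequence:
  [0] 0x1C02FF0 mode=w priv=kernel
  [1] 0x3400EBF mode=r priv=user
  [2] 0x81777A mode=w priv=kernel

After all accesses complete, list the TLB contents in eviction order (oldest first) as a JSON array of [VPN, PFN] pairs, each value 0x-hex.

Walk each access:
#0 VA=0x1C02FF0 (w,kernel):
  [0] read 0x24 idx=14: raw=0x28007 flags P=1 W=1 U=1 S=0
  [1] read 0x28 idx=2: raw=0x2B007 flags P=1 W=1 U=1 S=0
  → PA=0x2BFF0  (2 entries read)
#1 VA=0x3400EBF (r,user):
  [0] read 0x24 idx=26: raw=0x2D007 flags P=1 W=1 U=1 S=0
  [1] read 0x2D idx=0: raw=0x31007 flags P=1 W=1 U=1 S=0
  → PA=0x31EBF  (2 entries read)
#2 VA=0x81777A (w,kernel):
  [0] read 0x24 idx=4: raw=0x35007 flags P=1 W=1 U=1 S=0
  [1] read 0x35 idx=23: raw=0x38007 flags P=1 W=1 U=1 S=0
  → PA=0x3877A  (2 entries read)

TLB: [["0x3400", "0x31"], ["0x817", "0x38"]]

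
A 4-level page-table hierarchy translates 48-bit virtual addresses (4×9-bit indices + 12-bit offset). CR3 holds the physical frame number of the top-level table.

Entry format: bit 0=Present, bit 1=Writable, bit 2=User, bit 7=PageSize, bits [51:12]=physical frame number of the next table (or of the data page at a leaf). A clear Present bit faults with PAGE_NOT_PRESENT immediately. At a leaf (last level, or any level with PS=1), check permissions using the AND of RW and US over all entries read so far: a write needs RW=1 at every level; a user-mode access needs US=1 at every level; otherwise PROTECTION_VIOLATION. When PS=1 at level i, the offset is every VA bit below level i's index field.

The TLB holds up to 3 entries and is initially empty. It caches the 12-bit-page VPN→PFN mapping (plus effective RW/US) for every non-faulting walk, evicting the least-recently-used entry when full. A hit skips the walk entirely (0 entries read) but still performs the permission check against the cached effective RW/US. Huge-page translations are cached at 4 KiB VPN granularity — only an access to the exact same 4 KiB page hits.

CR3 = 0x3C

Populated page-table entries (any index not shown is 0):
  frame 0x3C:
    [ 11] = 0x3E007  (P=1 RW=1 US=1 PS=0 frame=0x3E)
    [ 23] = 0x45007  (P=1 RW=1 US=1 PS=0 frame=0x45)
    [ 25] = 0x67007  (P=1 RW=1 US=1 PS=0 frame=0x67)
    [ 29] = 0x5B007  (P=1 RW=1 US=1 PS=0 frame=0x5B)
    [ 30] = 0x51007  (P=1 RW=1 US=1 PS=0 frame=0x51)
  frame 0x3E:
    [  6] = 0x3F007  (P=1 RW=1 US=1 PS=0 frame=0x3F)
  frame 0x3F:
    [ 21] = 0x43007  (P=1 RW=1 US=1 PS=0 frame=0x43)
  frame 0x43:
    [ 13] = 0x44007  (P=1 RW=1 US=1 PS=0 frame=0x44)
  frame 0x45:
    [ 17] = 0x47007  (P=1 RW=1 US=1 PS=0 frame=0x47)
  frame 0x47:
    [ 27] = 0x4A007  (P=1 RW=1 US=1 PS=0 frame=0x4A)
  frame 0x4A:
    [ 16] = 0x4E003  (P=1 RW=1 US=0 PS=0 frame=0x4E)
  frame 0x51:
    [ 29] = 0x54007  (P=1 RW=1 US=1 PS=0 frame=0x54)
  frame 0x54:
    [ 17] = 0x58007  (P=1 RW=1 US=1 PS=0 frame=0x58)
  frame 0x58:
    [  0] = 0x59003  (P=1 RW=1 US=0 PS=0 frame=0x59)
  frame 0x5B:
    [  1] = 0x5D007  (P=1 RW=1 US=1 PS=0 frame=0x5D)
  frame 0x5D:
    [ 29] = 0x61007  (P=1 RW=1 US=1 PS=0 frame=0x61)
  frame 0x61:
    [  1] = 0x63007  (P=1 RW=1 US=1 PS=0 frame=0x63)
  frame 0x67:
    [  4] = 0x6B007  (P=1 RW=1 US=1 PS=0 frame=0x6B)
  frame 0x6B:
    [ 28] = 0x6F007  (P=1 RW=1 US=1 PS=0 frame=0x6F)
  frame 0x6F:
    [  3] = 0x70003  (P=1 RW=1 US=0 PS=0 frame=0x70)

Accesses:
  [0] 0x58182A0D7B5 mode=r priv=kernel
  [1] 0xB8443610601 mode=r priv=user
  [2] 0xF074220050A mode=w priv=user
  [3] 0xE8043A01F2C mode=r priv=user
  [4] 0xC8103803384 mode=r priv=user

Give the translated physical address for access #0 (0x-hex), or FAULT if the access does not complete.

Trace:
#0 VA=0x58182A0D7B5 (r,kernel):
  [0] read 0x3C idx=11: raw=0x3E007 flags P=1 W=1 U=1 S=0
  [1] read 0x3E idx=6: raw=0x3F007 flags P=1 W=1 U=1 S=0
  [2] read 0x3F idx=21: raw=0x43007 flags P=1 W=1 U=1 S=0
  [3] read 0x43 idx=13: raw=0x44007 flags P=1 W=1 U=1 S=0
  → PA=0x447B5  (4 entries read)
#1 VA=0xB8443610601 (r,user):
  [0] read 0x3C idx=23: raw=0x45007 flags P=1 W=1 U=1 S=0
  [1] read 0x45 idx=17: raw=0x47007 flags P=1 W=1 U=1 S=0
  [2] read 0x47 idx=27: raw=0x4A007 flags P=1 W=1 U=1 S=0
  [3] read 0x4A idx=16: raw=0x4E003 flags P=1 W=1 U=0 S=0
  ⇒ fault: PROTECTION_VIOLATION  — 4 lookups
#2 VA=0xF074220050A (w,user):
  [0] read 0x3C idx=30: raw=0x51007 flags P=1 W=1 U=1 S=0
  [1] read 0x51 idx=29: raw=0x54007 flags P=1 W=1 U=1 S=0
  [2] read 0x54 idx=17: raw=0x58007 flags P=1 W=1 U=1 S=0
  [3] read 0x58 idx=0: raw=0x59003 flags P=1 W=1 U=0 S=0
  ⇒ fault: PROTECTION_VIOLATION  — 4 lookups
#3 VA=0xE8043A01F2C (r,user):
  [0] read 0x3C idx=29: raw=0x5B007 flags P=1 W=1 U=1 S=0
  [1] read 0x5B idx=1: raw=0x5D007 flags P=1 W=1 U=1 S=0
  [2] read 0x5D idx=29: raw=0x61007 flags P=1 W=1 U=1 S=0
  [3] read 0x61 idx=1: raw=0x63007 flags P=1 W=1 U=1 S=0
  → PA=0x63F2C  (4 entries read)
#4 VA=0xC8103803384 (r,user):
  [0] read 0x3C idx=25: raw=0x67007 flags P=1 W=1 U=1 S=0
  [1] read 0x67 idx=4: raw=0x6B007 flags P=1 W=1 U=1 S=0
  [2] read 0x6B idx=28: raw=0x6F007 flags P=1 W=1 U=1 S=0
  [3] read 0x6F idx=3: raw=0x70003 flags P=1 W=1 U=0 S=0
  ⇒ fault: PROTECTION_VIOLATION  — 4 lookups

Access #0 PA: 0x447B5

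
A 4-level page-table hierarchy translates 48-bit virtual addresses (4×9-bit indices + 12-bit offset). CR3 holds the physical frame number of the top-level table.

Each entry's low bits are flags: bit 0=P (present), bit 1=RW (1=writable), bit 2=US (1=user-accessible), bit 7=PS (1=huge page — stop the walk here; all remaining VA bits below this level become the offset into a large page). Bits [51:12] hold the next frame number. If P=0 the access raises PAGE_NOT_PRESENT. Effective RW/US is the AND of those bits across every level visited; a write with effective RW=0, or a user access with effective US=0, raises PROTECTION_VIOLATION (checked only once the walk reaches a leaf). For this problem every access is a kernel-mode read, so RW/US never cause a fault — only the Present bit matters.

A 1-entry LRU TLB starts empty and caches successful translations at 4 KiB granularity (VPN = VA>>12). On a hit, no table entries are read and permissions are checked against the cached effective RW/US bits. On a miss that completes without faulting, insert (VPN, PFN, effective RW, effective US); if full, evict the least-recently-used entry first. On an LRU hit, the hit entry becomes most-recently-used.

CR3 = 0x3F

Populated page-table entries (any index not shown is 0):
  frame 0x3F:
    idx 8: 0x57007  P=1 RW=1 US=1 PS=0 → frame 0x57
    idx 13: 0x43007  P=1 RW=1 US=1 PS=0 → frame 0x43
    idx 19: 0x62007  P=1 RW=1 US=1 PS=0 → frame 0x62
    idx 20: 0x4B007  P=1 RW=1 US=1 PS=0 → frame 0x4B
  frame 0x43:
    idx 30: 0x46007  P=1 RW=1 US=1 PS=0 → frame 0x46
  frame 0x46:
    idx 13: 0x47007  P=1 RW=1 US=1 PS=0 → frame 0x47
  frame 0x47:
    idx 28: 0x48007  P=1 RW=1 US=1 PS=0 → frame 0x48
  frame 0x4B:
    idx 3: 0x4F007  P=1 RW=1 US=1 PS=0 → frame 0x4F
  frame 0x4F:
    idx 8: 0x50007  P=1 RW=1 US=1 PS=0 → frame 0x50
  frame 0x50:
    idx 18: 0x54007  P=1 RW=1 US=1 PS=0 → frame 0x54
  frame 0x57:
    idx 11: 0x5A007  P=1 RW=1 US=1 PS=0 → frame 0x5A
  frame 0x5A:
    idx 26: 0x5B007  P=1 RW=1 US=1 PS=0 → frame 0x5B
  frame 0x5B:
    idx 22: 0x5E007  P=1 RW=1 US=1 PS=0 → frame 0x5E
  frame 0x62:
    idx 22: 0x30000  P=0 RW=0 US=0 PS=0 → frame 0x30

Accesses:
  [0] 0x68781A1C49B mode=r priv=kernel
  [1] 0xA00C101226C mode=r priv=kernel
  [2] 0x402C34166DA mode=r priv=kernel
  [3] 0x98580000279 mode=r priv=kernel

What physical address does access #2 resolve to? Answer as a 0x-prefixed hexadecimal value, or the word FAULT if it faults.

Per-access translation:
#0 VA=0x68781A1C49B (r,kernel):
  L0 @0x3F[13] → 0x43007  P=1,RW=1,US=1,PS=0
  L1 @0x43[30] → 0x46007  P=1,RW=1,US=1,PS=0
  L2 @0x46[13] → 0x47007  P=1,RW=1,US=1,PS=0
  L3 @0x47[28] → 0x48007  P=1,RW=1,US=1,PS=0
  → PA=0x4849B  (4 entries read)
#1 VA=0xA00C101226C (r,kernel):
  L0 @0x3F[20] → 0x4B007  P=1,RW=1,US=1,PS=0
  L1 @0x4B[3] → 0x4F007  P=1,RW=1,US=1,PS=0
  L2 @0x4F[8] → 0x50007  P=1,RW=1,US=1,PS=0
  L3 @0x50[18] → 0x54007  P=1,RW=1,US=1,PS=0
  → PA=0x5426C  (4 entries read)
#2 VA=0x402C34166DA (r,kernel):
  L0 @0x3F[8] → 0x57007  P=1,RW=1,US=1,PS=0
  L1 @0x57[11] → 0x5A007  P=1,RW=1,US=1,PS=0
  L2 @0x5A[26] → 0x5B007  P=1,RW=1,US=1,PS=0
  L3 @0x5B[22] → 0x5E007  P=1,RW=1,US=1,PS=0
  → PA=0x5E6DA  (4 entries read)
#3 VA=0x98580000279 (r,kernel):
  L0 @0x3F[19] → 0x62007  P=1,RW=1,US=1,PS=0
  L1 @0x62[22] → 0x30000  P=0,RW=0,US=0,PS=0
  ✗ PAGE_NOT_PRESENT  [2 reads]

Access #2 PA: 0x5E6DA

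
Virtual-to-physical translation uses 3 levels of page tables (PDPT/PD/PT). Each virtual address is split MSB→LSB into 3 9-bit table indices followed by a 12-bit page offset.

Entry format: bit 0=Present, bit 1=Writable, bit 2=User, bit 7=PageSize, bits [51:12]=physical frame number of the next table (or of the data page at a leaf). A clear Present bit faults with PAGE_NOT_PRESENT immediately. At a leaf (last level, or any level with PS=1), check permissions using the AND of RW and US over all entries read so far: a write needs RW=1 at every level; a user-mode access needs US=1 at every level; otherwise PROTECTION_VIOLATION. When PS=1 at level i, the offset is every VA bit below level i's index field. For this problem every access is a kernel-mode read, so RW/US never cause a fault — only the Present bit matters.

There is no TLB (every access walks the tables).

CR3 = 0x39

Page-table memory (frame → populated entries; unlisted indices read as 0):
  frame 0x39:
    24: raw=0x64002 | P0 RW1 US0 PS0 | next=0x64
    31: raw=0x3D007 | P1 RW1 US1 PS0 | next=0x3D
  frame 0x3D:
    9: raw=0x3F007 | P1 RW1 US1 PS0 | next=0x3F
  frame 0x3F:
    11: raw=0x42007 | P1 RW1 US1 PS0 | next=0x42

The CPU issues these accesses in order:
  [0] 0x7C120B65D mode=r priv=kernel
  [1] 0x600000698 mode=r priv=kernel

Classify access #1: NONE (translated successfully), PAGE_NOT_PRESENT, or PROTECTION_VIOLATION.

Walk each access:
#0 VA=0x7C120B65D (r,kernel):
  [0] read 0x39 idx=31: raw=0x3D007 flags P=1 W=1 U=1 S=0
  [1] read 0x3D idx=9: raw=0x3F007 flags P=1 W=1 U=1 S=0
  [2] read 0x3F idx=11: raw=0x42007 flags P=1 W=1 U=1 S=0
  ✓ 0x4265D  — 3 lookups
#1 VA=0x600000698 (r,kernel):
  [0] read 0x39 idx=24: raw=0x64002 flags P=0 W=1 U=0 S=0
  ✗ PAGE_NOT_PRESENT  [1 reads]

Access #1 fault: PAGE_NOT_PRESENT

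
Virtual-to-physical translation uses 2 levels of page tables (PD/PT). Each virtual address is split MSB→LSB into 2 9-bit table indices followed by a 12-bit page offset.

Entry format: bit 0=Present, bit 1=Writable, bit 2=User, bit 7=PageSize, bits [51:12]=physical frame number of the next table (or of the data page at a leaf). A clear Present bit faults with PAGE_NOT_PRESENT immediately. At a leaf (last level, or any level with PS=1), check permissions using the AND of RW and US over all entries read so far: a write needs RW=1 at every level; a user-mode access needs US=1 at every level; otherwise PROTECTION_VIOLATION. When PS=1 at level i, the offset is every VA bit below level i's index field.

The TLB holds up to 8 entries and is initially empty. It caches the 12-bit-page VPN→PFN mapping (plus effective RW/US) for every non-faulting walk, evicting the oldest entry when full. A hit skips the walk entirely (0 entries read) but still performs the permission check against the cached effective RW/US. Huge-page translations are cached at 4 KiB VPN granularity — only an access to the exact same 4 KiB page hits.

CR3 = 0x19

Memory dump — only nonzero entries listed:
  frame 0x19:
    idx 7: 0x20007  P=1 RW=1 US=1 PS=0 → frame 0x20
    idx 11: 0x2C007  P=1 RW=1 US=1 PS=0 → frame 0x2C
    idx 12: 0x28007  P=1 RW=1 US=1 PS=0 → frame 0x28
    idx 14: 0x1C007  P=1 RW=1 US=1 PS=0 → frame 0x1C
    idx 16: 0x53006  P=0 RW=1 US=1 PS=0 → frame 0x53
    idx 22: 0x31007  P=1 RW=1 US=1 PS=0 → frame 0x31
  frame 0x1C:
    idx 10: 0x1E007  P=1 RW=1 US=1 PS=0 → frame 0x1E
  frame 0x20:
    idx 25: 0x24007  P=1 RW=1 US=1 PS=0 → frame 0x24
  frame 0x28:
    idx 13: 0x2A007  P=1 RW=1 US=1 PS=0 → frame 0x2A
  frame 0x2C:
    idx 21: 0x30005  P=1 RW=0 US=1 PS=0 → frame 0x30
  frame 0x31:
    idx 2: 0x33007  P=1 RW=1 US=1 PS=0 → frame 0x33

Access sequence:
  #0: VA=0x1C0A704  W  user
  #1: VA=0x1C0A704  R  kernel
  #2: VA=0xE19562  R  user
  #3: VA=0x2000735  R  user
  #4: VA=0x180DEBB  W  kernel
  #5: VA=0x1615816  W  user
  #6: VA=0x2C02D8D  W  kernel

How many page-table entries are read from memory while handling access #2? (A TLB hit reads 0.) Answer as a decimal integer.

Walk each access:
#0 VA=0x1C0A704 (w,user):
  L0: frame=0x19 idx=14 entry=0x1C007 [P=1 RW=1 US=1 PS=0]
  L1: frame=0x1C idx=10 entry=0x1E007 [P=1 RW=1 US=1 PS=0]
  ✓ 0x1E704  — 2 lookups
#1 VA=0x1C0A704 (r,kernel):
  TLB hit vpn=0x1C0A → PA=0x1E704
#2 VA=0xE19562 (r,user):
  L0: frame=0x19 idx=7 entry=0x20007 [P=1 RW=1 US=1 PS=0]
  L1: frame=0x20 idx=25 entry=0x24007 [P=1 RW=1 US=1 PS=0]
  ✓ 0x24562  — 2 lookups
#3 VA=0x2000735 (r,user):
  L0: frame=0x19 idx=16 entry=0x53006 [P=0 RW=1 US=1 PS=0]
  ✗ PAGE_NOT_PRESENT  [1 reads]
#4 VA=0x180DEBB (w,kernel):
  L0: frame=0x19 idx=12 entry=0x28007 [P=1 RW=1 US=1 PS=0]
  L1: frame=0x28 idx=13 entry=0x2A007 [P=1 RW=1 US=1 PS=0]
  ✓ 0x2AEBB  — 2 lookups
#5 VA=0x1615816 (w,user):
  L0: frame=0x19 idx=11 entry=0x2C007 [P=1 RW=1 US=1 PS=0]
  L1: frame=0x2C idx=21 entry=0x30005 [P=1 RW=0 US=1 PS=0]
  ✗ PROTECTION_VIOLATION  [2 reads]
#6 VA=0x2C02D8D (w,kernel):
  L0: frame=0x19 idx=22 entry=0x31007 [P=1 RW=1 US=1 PS=0]
  L1: frame=0x31 idx=2 entry=0x33007 [P=1 RW=1 US=1 PS=0]
  ✓ 0x33D8D  — 2 lookups

Entries read for #2: 2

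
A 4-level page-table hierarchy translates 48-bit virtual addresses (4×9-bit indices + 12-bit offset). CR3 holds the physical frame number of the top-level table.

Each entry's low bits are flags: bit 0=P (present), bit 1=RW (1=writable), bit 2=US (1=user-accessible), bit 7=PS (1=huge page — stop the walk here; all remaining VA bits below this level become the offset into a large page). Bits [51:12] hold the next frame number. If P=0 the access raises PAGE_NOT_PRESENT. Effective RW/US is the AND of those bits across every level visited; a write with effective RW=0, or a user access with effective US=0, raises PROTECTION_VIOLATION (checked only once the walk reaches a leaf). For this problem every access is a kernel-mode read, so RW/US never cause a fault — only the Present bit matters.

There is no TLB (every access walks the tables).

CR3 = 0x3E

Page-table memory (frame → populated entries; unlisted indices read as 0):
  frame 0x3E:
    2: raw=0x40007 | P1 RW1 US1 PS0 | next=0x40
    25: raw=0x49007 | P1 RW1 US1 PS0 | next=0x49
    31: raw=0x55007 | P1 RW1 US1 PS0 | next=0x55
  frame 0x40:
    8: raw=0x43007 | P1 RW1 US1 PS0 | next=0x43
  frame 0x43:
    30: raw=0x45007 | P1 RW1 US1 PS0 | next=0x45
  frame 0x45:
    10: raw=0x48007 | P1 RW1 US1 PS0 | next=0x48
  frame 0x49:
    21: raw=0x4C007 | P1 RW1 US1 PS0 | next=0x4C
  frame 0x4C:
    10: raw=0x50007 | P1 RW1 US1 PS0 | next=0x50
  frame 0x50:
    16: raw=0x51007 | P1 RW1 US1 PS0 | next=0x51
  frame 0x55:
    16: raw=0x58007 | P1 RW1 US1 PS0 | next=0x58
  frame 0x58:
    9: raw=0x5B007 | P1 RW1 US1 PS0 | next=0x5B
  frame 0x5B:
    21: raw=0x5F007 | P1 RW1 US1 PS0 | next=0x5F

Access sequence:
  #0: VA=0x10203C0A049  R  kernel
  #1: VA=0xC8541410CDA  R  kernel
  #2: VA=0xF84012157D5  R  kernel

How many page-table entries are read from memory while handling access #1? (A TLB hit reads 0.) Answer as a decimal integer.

Trace:
#0 VA=0x10203C0A049 (r,kernel):
  L0 @0x3E[2] → 0x40007  P=1,RW=1,US=1,PS=0
  L1 @0x40[8] → 0x43007  P=1,RW=1,US=1,PS=0
  L2 @0x43[30] → 0x45007  P=1,RW=1,US=1,PS=0
  L3 @0x45[10] → 0x48007  P=1,RW=1,US=1,PS=0
  → PA=0x48049  (4 entries read)
#1 VA=0xC8541410CDA (r,kernel):
  L0 @0x3E[25] → 0x49007  P=1,RW=1,US=1,PS=0
  L1 @0x49[21] → 0x4C007  P=1,RW=1,US=1,PS=0
  L2 @0x4C[10] → 0x50007  P=1,RW=1,US=1,PS=0
  L3 @0x50[16] → 0x51007  P=1,RW=1,US=1,PS=0
  → PA=0x51CDA  (4 entries read)
#2 VA=0xF84012157D5 (r,kernel):
  L0 @0x3E[31] → 0x55007  P=1,RW=1,US=1,PS=0
  L1 @0x55[16] → 0x58007  P=1,RW=1,US=1,PS=0
  L2 @0x58[9] → 0x5B007  P=1,RW=1,US=1,PS=0
  L3 @0x5B[21] → 0x5F007  P=1,RW=1,US=1,PS=0
  → PA=0x5F7D5  (4 entries read)

Entries read for #1: 4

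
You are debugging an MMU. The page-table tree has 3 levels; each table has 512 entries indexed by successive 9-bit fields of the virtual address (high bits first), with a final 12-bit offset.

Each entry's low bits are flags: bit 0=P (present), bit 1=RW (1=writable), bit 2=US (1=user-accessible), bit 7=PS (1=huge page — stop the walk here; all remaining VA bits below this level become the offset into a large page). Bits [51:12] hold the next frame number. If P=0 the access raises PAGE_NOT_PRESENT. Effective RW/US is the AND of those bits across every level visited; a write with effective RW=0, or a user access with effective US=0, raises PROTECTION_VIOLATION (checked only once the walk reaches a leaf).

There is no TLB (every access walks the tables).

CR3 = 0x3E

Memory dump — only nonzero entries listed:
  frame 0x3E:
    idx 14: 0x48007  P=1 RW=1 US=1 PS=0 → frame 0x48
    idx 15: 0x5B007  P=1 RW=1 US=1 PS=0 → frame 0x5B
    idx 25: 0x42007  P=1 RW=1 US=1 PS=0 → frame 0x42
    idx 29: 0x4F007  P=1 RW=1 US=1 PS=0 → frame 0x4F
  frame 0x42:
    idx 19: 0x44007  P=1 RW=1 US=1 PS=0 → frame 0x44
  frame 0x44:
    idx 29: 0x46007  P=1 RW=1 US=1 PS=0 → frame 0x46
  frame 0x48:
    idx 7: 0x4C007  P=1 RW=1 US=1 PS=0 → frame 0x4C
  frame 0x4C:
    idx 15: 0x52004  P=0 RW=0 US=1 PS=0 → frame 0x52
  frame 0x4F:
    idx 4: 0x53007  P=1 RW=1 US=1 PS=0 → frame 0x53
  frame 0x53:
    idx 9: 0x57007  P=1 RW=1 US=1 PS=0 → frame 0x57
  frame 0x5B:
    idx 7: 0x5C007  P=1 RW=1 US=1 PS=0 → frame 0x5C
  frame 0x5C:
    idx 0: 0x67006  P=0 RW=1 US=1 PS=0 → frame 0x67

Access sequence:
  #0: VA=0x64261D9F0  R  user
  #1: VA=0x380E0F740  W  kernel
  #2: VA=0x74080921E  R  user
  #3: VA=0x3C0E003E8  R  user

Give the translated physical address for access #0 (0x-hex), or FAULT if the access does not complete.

Per-access translation:
#0 VA=0x64261D9F0 (r,user):
  L0 @0x3E[25] → 0x42007  P=1,RW=1,US=1,PS=0
  L1 @0x42[19] → 0x44007  P=1,RW=1,US=1,PS=0
  L2 @0x44[29] → 0x46007  P=1,RW=1,US=1,PS=0
  ⇒ phys 0x469F0  [3 reads]
#1 VA=0x380E0F740 (w,kernel):
  L0 @0x3E[14] → 0x48007  P=1,RW=1,US=1,PS=0
  L1 @0x48[7] → 0x4C007  P=1,RW=1,US=1,PS=0
  L2 @0x4C[15] → 0x52004  P=0,RW=0,US=1,PS=0
  → PAGE_NOT_PRESENT  (3 entries read)
#2 VA=0x74080921E (r,user):
  L0 @0x3E[29] → 0x4F007  P=1,RW=1,US=1,PS=0
  L1 @0x4F[4] → 0x53007  P=1,RW=1,US=1,PS=0
  L2 @0x53[9] → 0x57007  P=1,RW=1,US=1,PS=0
  ⇒ phys 0x5721E  [3 reads]
#3 VA=0x3C0E003E8 (r,user):
  L0 @0x3E[15] → 0x5B007  P=1,RW=1,US=1,PS=0
  L1 @0x5B[7] → 0x5C007  P=1,RW=1,US=1,PS=0
  L2 @0x5C[0] → 0x67006  P=0,RW=1,US=1,PS=0
  → PAGE_NOT_PRESENT  (3 entries read)

Access #0 PA: 0x469F0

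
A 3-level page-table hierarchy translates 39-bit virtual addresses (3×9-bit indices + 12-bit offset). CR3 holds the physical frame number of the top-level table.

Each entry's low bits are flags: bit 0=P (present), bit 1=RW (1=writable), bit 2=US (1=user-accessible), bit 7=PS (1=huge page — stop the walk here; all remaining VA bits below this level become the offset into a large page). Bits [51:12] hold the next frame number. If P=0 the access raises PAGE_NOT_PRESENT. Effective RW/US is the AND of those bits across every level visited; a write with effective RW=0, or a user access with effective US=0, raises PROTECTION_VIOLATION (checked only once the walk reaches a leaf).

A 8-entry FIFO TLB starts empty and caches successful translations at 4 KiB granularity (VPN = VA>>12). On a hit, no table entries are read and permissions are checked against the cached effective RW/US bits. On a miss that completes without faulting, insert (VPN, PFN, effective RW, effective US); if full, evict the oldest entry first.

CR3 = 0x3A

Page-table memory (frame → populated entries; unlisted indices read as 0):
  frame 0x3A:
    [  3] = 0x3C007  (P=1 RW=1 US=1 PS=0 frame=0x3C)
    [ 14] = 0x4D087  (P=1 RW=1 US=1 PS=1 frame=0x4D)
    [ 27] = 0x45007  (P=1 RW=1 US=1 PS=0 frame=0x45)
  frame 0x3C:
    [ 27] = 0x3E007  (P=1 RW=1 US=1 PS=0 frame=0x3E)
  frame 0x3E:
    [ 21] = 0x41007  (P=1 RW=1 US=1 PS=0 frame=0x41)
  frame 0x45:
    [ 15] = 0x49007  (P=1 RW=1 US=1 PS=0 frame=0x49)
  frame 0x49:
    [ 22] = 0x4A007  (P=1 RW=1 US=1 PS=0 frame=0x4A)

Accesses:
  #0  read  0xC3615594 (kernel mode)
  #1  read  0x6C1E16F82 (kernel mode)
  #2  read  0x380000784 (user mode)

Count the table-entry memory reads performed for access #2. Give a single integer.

Trace:
#0 VA=0xC3615594 (r,kernel):
  lvl0: tbl 0x3A, slot 3 ⇒ 0x3C007 (P1/RW1/US1/PS0)
  lvl1: tbl 0x3C, slot 27 ⇒ 0x3E007 (P1/RW1/US1/PS0)
  lvl2: tbl 0x3E, slot 21 ⇒ 0x41007 (P1/RW1/US1/PS0)
  → PA=0x41594  (3 entries read)
#1 VA=0x6C1E16F82 (r,kernel):
  lvl0: tbl 0x3A, slot 27 ⇒ 0x45007 (P1/RW1/US1/PS0)
  lvl1: tbl 0x45, slot 15 ⇒ 0x49007 (P1/RW1/US1/PS0)
  lvl2: tbl 0x49, slot 22 ⇒ 0x4A007 (P1/RW1/US1/PS0)
  → PA=0x4AF82  (3 entries read)
#2 VA=0x380000784 (r,user):
  lvl0: tbl 0x3A, slot 14 ⇒ 0x4D087 (P1/RW1/US1/PS1)
  → PA=0x4D784 (huge @L0)  (1 entries read)

Entries read for #2: 1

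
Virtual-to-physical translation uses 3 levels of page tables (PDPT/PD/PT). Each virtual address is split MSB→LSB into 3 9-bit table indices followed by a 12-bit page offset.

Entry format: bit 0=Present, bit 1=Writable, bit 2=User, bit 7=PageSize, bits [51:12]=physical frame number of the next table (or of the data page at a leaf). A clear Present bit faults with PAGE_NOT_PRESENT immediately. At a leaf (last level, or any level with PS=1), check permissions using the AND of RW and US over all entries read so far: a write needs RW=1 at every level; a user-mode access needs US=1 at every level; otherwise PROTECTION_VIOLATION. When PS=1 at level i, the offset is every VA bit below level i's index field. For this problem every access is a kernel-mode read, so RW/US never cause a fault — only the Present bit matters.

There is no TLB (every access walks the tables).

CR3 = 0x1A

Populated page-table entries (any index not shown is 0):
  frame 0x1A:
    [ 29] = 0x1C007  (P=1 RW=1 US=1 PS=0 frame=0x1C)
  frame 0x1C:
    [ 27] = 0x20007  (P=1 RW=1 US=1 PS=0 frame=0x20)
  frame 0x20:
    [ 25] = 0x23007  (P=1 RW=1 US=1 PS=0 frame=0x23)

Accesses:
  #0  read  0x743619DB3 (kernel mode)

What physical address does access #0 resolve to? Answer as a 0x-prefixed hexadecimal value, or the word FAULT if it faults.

Trace:
#0 VA=0x743619DB3 (r,kernel):
  L0 @0x1A[29] → 0x1C007  P=1,RW=1,US=1,PS=0
  L1 @0x1C[27] → 0x20007  P=1,RW=1,US=1,PS=0
  L2 @0x20[25] → 0x23007  P=1,RW=1,US=1,PS=0
  → PA=0x23DB3  (3 entries read)

Access #0 PA: 0x23DB3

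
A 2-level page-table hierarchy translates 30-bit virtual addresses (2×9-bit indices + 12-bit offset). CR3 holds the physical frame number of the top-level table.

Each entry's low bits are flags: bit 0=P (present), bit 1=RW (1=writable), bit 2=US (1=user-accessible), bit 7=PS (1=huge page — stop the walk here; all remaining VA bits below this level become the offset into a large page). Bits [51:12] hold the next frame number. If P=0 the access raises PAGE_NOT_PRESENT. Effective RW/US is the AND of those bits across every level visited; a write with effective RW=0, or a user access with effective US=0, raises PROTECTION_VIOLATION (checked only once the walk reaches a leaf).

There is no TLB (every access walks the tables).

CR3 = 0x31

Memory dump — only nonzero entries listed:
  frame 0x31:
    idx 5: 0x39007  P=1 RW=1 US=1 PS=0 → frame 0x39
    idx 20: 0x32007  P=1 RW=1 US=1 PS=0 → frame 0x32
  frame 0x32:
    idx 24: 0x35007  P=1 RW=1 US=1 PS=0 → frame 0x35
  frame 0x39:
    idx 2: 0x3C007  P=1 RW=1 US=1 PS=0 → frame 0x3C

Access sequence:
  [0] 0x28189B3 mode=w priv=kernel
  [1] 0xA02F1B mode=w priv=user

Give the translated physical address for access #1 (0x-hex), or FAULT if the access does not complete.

Trace:
#0 VA=0x28189B3 (w,kernel):
  [0] read 0x31 idx=20: raw=0x32007 flags P=1 W=1 U=1 S=0
  [1] read 0x32 idx=24: raw=0x35007 flags P=1 W=1 U=1 S=0
  ✓ 0x359B3  — 2 lookups
#1 VA=0xA02F1B (w,user):
  [0] read 0x31 idx=5: raw=0x39007 flags P=1 W=1 U=1 S=0
  [1] read 0x39 idx=2: raw=0x3C007 flags P=1 W=1 U=1 S=0
  ✓ 0x3CF1B  — 2 lookups

Access #1 PA: 0x3CF1B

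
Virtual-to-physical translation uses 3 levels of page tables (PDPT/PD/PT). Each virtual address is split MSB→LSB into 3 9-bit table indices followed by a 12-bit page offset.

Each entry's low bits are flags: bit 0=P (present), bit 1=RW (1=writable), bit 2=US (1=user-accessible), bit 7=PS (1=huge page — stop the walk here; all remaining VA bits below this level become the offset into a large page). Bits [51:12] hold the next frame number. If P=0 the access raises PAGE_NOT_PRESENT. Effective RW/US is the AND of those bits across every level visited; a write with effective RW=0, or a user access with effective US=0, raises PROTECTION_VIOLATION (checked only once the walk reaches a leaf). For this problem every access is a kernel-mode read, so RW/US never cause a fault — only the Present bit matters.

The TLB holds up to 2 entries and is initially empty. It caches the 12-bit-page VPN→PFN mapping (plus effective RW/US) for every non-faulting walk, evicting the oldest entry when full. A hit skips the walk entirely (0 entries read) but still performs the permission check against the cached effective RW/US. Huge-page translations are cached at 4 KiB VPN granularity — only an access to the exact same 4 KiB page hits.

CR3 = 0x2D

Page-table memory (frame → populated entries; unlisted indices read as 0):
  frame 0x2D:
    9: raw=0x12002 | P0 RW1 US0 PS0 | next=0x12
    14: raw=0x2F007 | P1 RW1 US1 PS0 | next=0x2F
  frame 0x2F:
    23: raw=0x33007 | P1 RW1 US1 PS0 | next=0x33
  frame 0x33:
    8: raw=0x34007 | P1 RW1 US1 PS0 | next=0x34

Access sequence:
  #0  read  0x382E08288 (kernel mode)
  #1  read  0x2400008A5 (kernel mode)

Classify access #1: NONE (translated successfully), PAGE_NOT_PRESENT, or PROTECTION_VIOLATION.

Trace:
#0 VA=0x382E08288 (r,kernel):
  L0 @0x2D[14] → 0x2F007  P=1,RW=1,US=1,PS=0
  L1 @0x2F[23] → 0x33007  P=1,RW=1,US=1,PS=0
  L2 @0x33[8] → 0x34007  P=1,RW=1,US=1,PS=0
  → PA=0x34288  (3 entries read)
#1 VA=0x2400008A5 (r,kernel):
  L0 @0x2D[9] → 0x12002  P=0,RW=1,US=0,PS=0
  ✗ PAGE_NOT_PRESENT  [1 reads]

Access #1 fault: PAGE_NOT_PRESENT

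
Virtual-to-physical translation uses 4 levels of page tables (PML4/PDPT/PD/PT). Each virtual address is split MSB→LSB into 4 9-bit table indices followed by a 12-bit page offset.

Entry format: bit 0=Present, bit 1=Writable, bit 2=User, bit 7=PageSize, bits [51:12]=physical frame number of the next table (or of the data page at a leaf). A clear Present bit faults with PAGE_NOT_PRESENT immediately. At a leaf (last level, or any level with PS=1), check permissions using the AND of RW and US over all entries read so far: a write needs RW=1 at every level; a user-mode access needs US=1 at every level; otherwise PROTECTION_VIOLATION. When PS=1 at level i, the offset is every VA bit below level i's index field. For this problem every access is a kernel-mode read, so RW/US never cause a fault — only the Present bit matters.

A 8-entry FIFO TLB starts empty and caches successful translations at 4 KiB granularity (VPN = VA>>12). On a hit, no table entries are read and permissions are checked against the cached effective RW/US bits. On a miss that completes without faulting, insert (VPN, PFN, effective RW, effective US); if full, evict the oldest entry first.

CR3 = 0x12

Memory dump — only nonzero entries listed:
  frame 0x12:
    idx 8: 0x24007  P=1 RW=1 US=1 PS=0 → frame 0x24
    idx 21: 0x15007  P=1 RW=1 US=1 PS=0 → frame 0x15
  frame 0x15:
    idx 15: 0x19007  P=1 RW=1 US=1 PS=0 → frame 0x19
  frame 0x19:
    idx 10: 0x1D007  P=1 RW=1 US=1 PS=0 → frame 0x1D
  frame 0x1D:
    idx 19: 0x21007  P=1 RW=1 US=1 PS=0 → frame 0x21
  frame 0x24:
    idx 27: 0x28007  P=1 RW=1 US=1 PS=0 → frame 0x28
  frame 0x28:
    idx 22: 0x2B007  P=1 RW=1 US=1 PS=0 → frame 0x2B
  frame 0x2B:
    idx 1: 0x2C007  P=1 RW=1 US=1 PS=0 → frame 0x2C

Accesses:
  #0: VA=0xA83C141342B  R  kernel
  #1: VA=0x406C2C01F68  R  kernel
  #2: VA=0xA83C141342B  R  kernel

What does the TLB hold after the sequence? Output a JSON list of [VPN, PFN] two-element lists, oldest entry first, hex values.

Trace:
#0 VA=0xA83C141342B (r,kernel):
  L0: frame=0x12 idx=21 entry=0x15007 [P=1 RW=1 US=1 PS=0]
  L1: frame=0x15 idx=15 entry=0x19007 [P=1 RW=1 US=1 PS=0]
  L2: frame=0x19 idx=10 entry=0x1D007 [P=1 RW=1 US=1 PS=0]
  L3: frame=0x1D idx=19 entry=0x21007 [P=1 RW=1 US=1 PS=0]
  ⇒ phys 0x2142B  [4 reads]
#1 VA=0x406C2C01F68 (r,kernel):
  L0: frame=0x12 idx=8 entry=0x24007 [P=1 RW=1 US=1 PS=0]
  L1: frame=0x24 idx=27 entry=0x28007 [P=1 RW=1 US=1 PS=0]
  L2: frame=0x28 idx=22 entry=0x2B007 [P=1 RW=1 US=1 PS=0]
  L3: frame=0x2B idx=1 entry=0x2C007 [P=1 RW=1 US=1 PS=0]
  ⇒ phys 0x2CF68  [4 reads]
#2 VA=0xA83C141342B (r,kernel):
  TLB hit vpn=0xA83C1413 → PA=0x2142B

TLB: [["0xA83C1413", "0x21"], ["0x406C2C01", "0x2C"]]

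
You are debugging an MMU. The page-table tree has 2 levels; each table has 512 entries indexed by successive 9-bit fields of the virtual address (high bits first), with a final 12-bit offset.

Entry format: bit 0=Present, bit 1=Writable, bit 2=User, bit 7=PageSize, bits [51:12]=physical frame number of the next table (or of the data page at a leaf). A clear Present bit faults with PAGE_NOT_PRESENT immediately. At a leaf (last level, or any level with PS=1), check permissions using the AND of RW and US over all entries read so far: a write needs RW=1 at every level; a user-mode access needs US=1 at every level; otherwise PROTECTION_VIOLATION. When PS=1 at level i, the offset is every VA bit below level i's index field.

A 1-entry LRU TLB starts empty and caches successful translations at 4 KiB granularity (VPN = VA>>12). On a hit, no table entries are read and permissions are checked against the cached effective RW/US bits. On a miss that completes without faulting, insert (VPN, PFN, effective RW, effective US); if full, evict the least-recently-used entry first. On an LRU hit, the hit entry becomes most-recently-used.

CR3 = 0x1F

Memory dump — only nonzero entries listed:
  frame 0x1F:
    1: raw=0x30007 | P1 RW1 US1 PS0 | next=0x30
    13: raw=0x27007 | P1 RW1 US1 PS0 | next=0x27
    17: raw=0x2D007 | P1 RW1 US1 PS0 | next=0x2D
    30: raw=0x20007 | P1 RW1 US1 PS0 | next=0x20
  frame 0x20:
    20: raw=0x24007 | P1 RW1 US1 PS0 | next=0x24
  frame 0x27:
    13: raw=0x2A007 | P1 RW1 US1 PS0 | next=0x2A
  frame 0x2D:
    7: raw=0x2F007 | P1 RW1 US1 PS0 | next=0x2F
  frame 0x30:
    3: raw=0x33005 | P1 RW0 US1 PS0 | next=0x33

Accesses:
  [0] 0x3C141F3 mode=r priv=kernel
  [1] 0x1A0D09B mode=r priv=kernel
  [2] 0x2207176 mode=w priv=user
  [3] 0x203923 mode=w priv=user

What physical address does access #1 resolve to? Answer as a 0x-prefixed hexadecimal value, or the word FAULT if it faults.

Walk each access:
#0 VA=0x3C141F3 (r,kernel):
  L0: frame=0x1F idx=30 entry=0x20007 [P=1 RW=1 US=1 PS=0]
  L1: frame=0x20 idx=20 entry=0x24007 [P=1 RW=1 US=1 PS=0]
  ✓ 0x241F3  — 2 lookups
#1 VA=0x1A0D09B (r,kernel):
  L0: frame=0x1F idx=13 entry=0x27007 [P=1 RW=1 US=1 PS=0]
  L1: frame=0x27 idx=13 entry=0x2A007 [P=1 RW=1 US=1 PS=0]
  ✓ 0x2A09B  — 2 lookups
#2 VA=0x2207176 (w,user):
  L0: frame=0x1F idx=17 entry=0x2D007 [P=1 RW=1 US=1 PS=0]
  L1: frame=0x2D idx=7 entry=0x2F007 [P=1 RW=1 US=1 PS=0]
  ✓ 0x2F176  — 2 lookups
#3 VA=0x203923 (w,user):
  L0: frame=0x1F idx=1 entry=0x30007 [P=1 RW=1 US=1 PS=0]
  L1: frame=0x30 idx=3 entry=0x33005 [P=1 RW=0 US=1 PS=0]
  ⇒ fault: PROTECTION_VIOLATION  — 2 lookups

Access #1 PA: 0x2A09B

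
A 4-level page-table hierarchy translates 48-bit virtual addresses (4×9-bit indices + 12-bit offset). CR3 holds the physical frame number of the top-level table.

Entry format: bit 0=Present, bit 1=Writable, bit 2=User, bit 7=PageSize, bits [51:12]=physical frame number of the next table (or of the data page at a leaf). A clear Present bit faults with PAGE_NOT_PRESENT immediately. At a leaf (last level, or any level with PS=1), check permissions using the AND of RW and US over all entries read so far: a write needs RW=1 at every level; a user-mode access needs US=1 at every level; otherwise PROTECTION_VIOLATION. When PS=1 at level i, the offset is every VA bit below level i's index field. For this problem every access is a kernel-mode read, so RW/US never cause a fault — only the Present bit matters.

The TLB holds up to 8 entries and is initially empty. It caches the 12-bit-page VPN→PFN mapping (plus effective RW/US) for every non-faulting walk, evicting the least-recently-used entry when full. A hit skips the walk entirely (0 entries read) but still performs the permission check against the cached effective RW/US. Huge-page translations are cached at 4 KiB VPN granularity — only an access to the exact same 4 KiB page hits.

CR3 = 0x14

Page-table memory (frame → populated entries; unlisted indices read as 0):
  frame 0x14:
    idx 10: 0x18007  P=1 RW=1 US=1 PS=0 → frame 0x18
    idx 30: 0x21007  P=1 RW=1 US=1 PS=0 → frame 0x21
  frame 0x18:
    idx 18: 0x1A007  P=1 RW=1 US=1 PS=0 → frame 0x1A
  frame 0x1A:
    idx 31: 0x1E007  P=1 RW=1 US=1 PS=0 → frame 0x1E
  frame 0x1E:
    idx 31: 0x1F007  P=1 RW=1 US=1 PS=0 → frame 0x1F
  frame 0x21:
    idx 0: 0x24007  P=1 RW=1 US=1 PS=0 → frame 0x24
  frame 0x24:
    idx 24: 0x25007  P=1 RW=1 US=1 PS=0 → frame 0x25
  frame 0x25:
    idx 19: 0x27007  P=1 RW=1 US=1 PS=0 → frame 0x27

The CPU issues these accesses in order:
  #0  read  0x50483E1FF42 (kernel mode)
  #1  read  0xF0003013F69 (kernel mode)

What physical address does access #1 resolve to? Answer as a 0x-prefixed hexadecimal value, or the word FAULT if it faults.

Per-access translation:
#0 VA=0x50483E1FF42 (r,kernel):
  L0: frame=0x14 idx=10 entry=0x18007 [P=1 RW=1 US=1 PS=0]
  L1: frame=0x18 idx=18 entry=0x1A007 [P=1 RW=1 US=1 PS=0]
  L2: frame=0x1A idx=31 entry=0x1E007 [P=1 RW=1 US=1 PS=0]
  L3: frame=0x1E idx=31 entry=0x1F007 [P=1 RW=1 US=1 PS=0]
  ✓ 0x1FF42  — 4 lookups
#1 VA=0xF0003013F69 (r,kernel):
  L0: frame=0x14 idx=30 entry=0x21007 [P=1 RW=1 US=1 PS=0]
  L1: frame=0x21 idx=0 entry=0x24007 [P=1 RW=1 US=1 PS=0]
  L2: frame=0x24 idx=24 entry=0x25007 [P=1 RW=1 US=1 PS=0]
  L3: frame=0x25 idx=19 entry=0x27007 [P=1 RW=1 US=1 PS=0]
  ✓ 0x27F69  — 4 lookups

Access #1 PA: 0x27F69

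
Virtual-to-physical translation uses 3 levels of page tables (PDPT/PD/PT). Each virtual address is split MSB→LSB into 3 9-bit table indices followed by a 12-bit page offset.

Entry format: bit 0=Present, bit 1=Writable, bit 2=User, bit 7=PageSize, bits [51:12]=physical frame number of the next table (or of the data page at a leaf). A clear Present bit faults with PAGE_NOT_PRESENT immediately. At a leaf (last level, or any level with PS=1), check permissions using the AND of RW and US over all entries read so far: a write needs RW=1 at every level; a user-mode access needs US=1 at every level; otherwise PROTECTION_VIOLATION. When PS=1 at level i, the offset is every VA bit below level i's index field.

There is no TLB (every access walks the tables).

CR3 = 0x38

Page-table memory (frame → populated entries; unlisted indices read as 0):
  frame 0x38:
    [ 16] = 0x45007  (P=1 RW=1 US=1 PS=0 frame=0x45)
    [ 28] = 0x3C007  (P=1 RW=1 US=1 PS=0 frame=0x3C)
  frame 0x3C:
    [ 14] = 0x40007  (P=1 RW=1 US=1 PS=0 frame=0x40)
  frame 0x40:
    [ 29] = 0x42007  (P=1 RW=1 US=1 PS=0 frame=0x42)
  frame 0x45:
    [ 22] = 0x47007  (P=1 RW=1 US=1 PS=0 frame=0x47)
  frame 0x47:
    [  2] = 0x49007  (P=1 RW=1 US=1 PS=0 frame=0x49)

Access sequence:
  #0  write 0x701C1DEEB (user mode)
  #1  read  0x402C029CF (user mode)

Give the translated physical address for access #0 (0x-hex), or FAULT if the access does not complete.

Trace:
#0 VA=0x701C1DEEB (w,user):
  [0] read 0x38 idx=28: raw=0x3C007 flags P=1 W=1 U=1 S=0
  [1] read 0x3C idx=14: raw=0x40007 flags P=1 W=1 U=1 S=0
  [2] read 0x40 idx=29: raw=0x42007 flags P=1 W=1 U=1 S=0
  → PA=0x42EEB  (3 entries read)
#1 VA=0x402C029CF (r,user):
  [0] read 0x38 idx=16: raw=0x45007 flags P=1 W=1 U=1 S=0
  [1] read 0x45 idx=22: raw=0x47007 flags P=1 W=1 U=1 S=0
  [2] read 0x47 idx=2: raw=0x49007 flags P=1 W=1 U=1 S=0
  → PA=0x499CF  (3 entries read)

Access #0 PA: 0x42EEB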